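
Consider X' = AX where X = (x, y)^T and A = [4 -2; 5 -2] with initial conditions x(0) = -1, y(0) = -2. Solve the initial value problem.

Coefficient matrix A = [[4, -2], [5, -2]].
Characteristic polynomial det(A - λI) = λ^2 - 2λ + 2 = 0.
Eigenvalues λ = 1 ± i (complex conjugate pair).
For λ=1+i: an eigenvector is (1,2) - i(-1,-1) = (1 + i, 2 + i).
A real fundamental pair from Re and Im of e^((1+i)t)v: X_1 = e^(t)(cos(t)·(1,2) + sin(t)·(-1,-1)), X_2 = e^(t)(sin(t)·(1,2) - cos(t)·(-1,-1)).
General solution: C_1X_1 + C_2X_2.
Applying x(0)=-1, y(0)=-2 gives C_1=-1, C_2=0.

x(t) = e^(t)sin(t) - e^(t)cos(t), y(t) = e^(t)sin(t) - 2e^(t)cos(t)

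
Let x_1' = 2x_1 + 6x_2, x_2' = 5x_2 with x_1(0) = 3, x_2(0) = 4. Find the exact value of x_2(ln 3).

A = [[2,6],[0,5]]; eigenvalues λ = 5, 2.
Eigenvectors: (2,1) for λ=5, (1,0) for λ=2.
From the initial condition, c_1 = 4, c_2 = -5.
x_2(ln 3) = (4)(3^5)(1) + (-5)(3^2)(0) = 972.

972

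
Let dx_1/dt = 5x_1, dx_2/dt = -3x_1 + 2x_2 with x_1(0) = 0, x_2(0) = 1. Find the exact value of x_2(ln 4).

16

A = [[5,0],[-3,2]]; eigenvalues λ = 2, 5.
Eigenvectors: (0,-1) for λ=2, (-1,1) for λ=5.
From the initial condition, c_1 = -1, c_2 = 0.
x_2(ln 4) = (-1)(4^2)(-1) + (0)(4^5)(1) = 16.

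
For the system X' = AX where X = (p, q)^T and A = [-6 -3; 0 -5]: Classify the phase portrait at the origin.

A = [[-6,-3],[0,-5]]; det(A-λI) = λ^2 + 11λ + 30.
λ = -6, -5: both negative.

stable node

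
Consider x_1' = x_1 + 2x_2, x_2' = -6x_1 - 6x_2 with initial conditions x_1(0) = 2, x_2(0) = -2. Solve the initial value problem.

x_1(t) = 4e^(-2t) - 2e^(-3t), x_2(t) = -6e^(-2t) + 4e^(-3t)

Coefficient matrix A = [[1, 2], [-6, -6]].
Characteristic polynomial det(A - λI) = λ^2 + 5λ + 6 = 0.
Eigenvalues λ = -2, -3.
For λ=-2: (A-λI) row 1 is [3, 2], so an eigenvector is (2, -3).
For λ=-3: (A-λI) row 1 is [4, 2], so an eigenvector is (1, -2).
General solution: c_1e^(-2t)(2,-3) + c_2e^(-3t)(1,-2).
Applying x_1(0)=2, x_2(0)=-2 gives c_1=2, c_2=-2.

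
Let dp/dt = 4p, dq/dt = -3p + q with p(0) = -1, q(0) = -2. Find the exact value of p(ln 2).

-16

A = [[4,0],[-3,1]]; eigenvalues λ = 1, 4.
Eigenvectors: (0,-1) for λ=1, (-1,1) for λ=4.
From the initial condition, c_1 = 3, c_2 = 1.
p(ln 2) = (3)(2^1)(0) + (1)(2^4)(-1) = -16.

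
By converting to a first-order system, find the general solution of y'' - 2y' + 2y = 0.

Let x_1 = y, x_2 = y'. Then x_1' = x_2 and x_2' = -2x_1 + 2x_2.
A = [[0,1],[-2,2]]; det(A-λI) = λ^2 - 2λ + 2.
Eigenvalues λ = 1 ± i.

y(t) = C_1e^(t)cos(t) + C_2e^(t)sin(t)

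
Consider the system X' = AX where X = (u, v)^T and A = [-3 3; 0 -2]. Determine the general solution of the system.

u(t) = -3K_1e^(-2t) - K_2e^(-3t), v(t) = -K_1e^(-2t)

Coefficient matrix A = [[-3, 3], [0, -2]].
Characteristic polynomial det(A - λI) = λ^2 + 5λ + 6 = 0.
Eigenvalues λ = -2, -3.
For λ=-2: (A-λI) row 1 is [-1, 3], so an eigenvector is (-3, -1).
For λ=-3: (A-λI) row 1 is [0, 3], so an eigenvector is (-1, 0).
General solution: K_1e^(-2t)(-3,-1) + K_2e^(-3t)(-1,0).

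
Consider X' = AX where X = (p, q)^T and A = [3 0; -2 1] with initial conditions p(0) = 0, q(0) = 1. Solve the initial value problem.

p(t) = 0, q(t) = e^(t)

Coefficient matrix A = [[3, 0], [-2, 1]].
Characteristic polynomial det(A - λI) = λ^2 - 4λ + 3 = 0.
Eigenvalues λ = 1, 3.
For λ=1: (A-λI) row 1 is [2, 0], so an eigenvector is (0, 1).
For λ=3: (A-λI) row 2 is [-2, -2], so an eigenvector is (-1, 1).
General solution: K_1e^(t)(0,1) + K_2e^(3t)(-1,1).
Applying p(0)=0, q(0)=1 gives K_1=1, K_2=0.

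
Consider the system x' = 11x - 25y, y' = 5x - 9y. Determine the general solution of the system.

Coefficient matrix A = [[11, -25], [5, -9]].
Characteristic polynomial det(A - λI) = λ^2 - 2λ + 26 = 0.
Eigenvalues λ = 1 ± 5i (complex conjugate pair).
For λ=1+5i: an eigenvector is (-2,-1) - i(1,0) = (-2 - i, -1).
A real fundamental pair from Re and Im of e^((1+5i)t)v: X_1 = e^(t)(cos(5t)·(-2,-1) + sin(5t)·(1,0)), X_2 = e^(t)(sin(5t)·(-2,-1) - cos(5t)·(1,0)).
General solution: c_1X_1 + c_2X_2.

x(t) = c_1e^(t)sin(5t) - 2c_1e^(t)cos(5t) - 2c_2e^(t)sin(5t) - c_2e^(t)cos(5t), y(t) = -c_1e^(t)cos(5t) - c_2e^(t)sin(5t)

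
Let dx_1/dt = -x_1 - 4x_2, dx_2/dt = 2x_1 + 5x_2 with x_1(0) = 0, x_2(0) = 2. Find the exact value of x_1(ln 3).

-96

A = [[-1,-4],[2,5]]; eigenvalues λ = 1, 3.
Eigenvectors: (-2,1) for λ=1, (-1,1) for λ=3.
From the initial condition, c_1 = -2, c_2 = 4.
x_1(ln 3) = (-2)(3^1)(-2) + (4)(3^3)(-1) = -96.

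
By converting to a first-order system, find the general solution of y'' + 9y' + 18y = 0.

y(t) = c_1e^(-3t) + c_2e^(-6t)

Let x_1 = y, x_2 = y'. Then x_1' = x_2 and x_2' = -18x_1 - 9x_2.
A = [[0,1],[-18,-9]]; det(A-λI) = λ^2 + 9λ + 18.
Eigenvalues λ = -3, -6 with eigenvectors (1,-3), (1,-6).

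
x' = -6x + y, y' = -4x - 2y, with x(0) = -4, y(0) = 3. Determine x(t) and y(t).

Coefficient matrix A = [[-6, 1], [-4, -2]].
Characteristic polynomial det(A - λI) = λ^2 + 8λ + 16 = 0.
Single eigenvalue λ = -4 with algebraic multiplicity 2.
Eigenvector v = (1,2); generalized eigenvector w with (A-λI)w=v is (-2,-3).
General solution: e^(-4t)[C_1·v + C_2·(t·v + w)].
Applying x(0)=-4, y(0)=3 gives C_1=18, C_2=11.

x(t) = 11te^(-4t) - 4e^(-4t), y(t) = 22te^(-4t) + 3e^(-4t)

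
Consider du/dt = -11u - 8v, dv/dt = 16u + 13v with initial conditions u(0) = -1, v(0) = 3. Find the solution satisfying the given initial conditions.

u(t) = -2e^(5t) + e^(-3t), v(t) = 4e^(5t) - e^(-3t)

Coefficient matrix A = [[-11, -8], [16, 13]].
Characteristic polynomial det(A - λI) = λ^2 - 2λ - 15 = 0.
Eigenvalues λ = -3, 5.
For λ=-3: (A-λI) row 1 is [-8, -8], so an eigenvector is (-1, 1).
For λ=5: (A-λI) row 1 is [-16, -8], so an eigenvector is (1, -2).
General solution: C_1e^(-3t)(-1,1) + C_2e^(5t)(1,-2).
Applying u(0)=-1, v(0)=3 gives C_1=-1, C_2=-2.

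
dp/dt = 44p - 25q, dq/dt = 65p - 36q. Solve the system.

p(t) = c_1e^(4t)sin(5t) + 2c_1e^(4t)cos(5t) + 2c_2e^(4t)sin(5t) - c_2e^(4t)cos(5t), q(t) = 2c_1e^(4t)sin(5t) + 3c_1e^(4t)cos(5t) + 3c_2e^(4t)sin(5t) - 2c_2e^(4t)cos(5t)

Coefficient matrix A = [[44, -25], [65, -36]].
Characteristic polynomial det(A - λI) = λ^2 - 8λ + 41 = 0.
Eigenvalues λ = 4 ± 5i (complex conjugate pair).
For λ=4+5i: an eigenvector is (2,3) - i(1,2) = (2 - i, 3 - 2i).
A real fundamental pair from Re and Im of e^((4+5i)t)v: X_1 = e^(4t)(cos(5t)·(2,3) + sin(5t)·(1,2)), X_2 = e^(4t)(sin(5t)·(2,3) - cos(5t)·(1,2)).
General solution: c_1X_1 + c_2X_2.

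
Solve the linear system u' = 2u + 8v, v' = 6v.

Coefficient matrix A = [[2, 8], [0, 6]].
Characteristic polynomial det(A - λI) = λ^2 - 8λ + 12 = 0.
Eigenvalues λ = 2, 6.
For λ=2: (A-λI) row 1 is [0, 8], so an eigenvector is (1, 0).
For λ=6: (A-λI) row 1 is [-4, 8], so an eigenvector is (2, 1).
General solution: c_1e^(2t)(1,0) + c_2e^(6t)(2,1).

u(t) = c_1e^(2t) + 2c_2e^(6t), v(t) = c_2e^(6t)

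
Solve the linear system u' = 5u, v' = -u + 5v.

u(t) = -K_2e^(5t), v(t) = K_1e^(5t) + K_2te^(5t) + 2K_2e^(5t)

Coefficient matrix A = [[5, 0], [-1, 5]].
Characteristic polynomial det(A - λI) = λ^2 - 10λ + 25 = 0.
Single eigenvalue λ = 5 with algebraic multiplicity 2.
Eigenvector v = (0,1); generalized eigenvector w with (A-λI)w=v is (-1,2).
General solution: e^(5t)[K_1·v + K_2·(t·v + w)].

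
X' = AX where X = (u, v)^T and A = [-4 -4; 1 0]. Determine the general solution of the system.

Coefficient matrix A = [[-4, -4], [1, 0]].
Characteristic polynomial det(A - λI) = λ^2 + 4λ + 4 = 0.
Single eigenvalue λ = -2 with algebraic multiplicity 2.
Eigenvector v = (-2,1); generalized eigenvector w with (A-λI)w=v is (3,-1).
General solution: e^(-2t)[K_1·v + K_2·(t·v + w)].

u(t) = -2K_1e^(-2t) - 2K_2te^(-2t) + 3K_2e^(-2t), v(t) = K_1e^(-2t) + K_2te^(-2t) - K_2e^(-2t)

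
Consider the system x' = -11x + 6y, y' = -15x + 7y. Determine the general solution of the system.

x(t) = -C_1e^(-2t)sin(3t) + C_1e^(-2t)cos(3t) + C_2e^(-2t)sin(3t) + C_2e^(-2t)cos(3t), y(t) = -2C_1e^(-2t)sin(3t) + C_1e^(-2t)cos(3t) + C_2e^(-2t)sin(3t) + 2C_2e^(-2t)cos(3t)

Coefficient matrix A = [[-11, 6], [-15, 7]].
Characteristic polynomial det(A - λI) = λ^2 + 4λ + 13 = 0.
Eigenvalues λ = -2 ± 3i (complex conjugate pair).
For λ=-2+3i: an eigenvector is (1,1) - i(-1,-2) = (1 + i, 1 + 2i).
A real fundamental pair from Re and Im of e^((-2+3i)t)v: X_1 = e^(-2t)(cos(3t)·(1,1) + sin(3t)·(-1,-2)), X_2 = e^(-2t)(sin(3t)·(1,1) - cos(3t)·(-1,-2)).
General solution: C_1X_1 + C_2X_2.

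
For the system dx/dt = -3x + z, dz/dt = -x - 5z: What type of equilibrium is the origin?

stable improper node

A = [[-3,1],[-1,-5]]; det(A-λI) = λ^2 + 8λ + 16.
repeated λ = -4 with a single eigenvector.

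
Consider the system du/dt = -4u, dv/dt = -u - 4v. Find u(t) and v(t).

u(t) = -c_2e^(-4t), v(t) = c_1e^(-4t) + c_2te^(-4t) - 2c_2e^(-4t)

Coefficient matrix A = [[-4, 0], [-1, -4]].
Characteristic polynomial det(A - λI) = λ^2 + 8λ + 16 = 0.
Single eigenvalue λ = -4 with algebraic multiplicity 2.
Eigenvector v = (0,1); generalized eigenvector w with (A-λI)w=v is (-1,-2).
General solution: e^(-4t)[c_1·v + c_2·(t·v + w)].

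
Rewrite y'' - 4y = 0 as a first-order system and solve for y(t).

y(t) = K_1e^(-2t) + K_2e^(2t)

Let x_1 = y, x_2 = y'. Then x_1' = x_2 and x_2' = 4x_1.
A = [[0,1],[4,0]]; det(A-λI) = λ^2 - 4.
Eigenvalues λ = -2, 2 with eigenvectors (1,-2), (1,2).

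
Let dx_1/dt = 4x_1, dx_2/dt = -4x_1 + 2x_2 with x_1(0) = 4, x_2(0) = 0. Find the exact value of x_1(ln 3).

324

A = [[4,0],[-4,2]]; eigenvalues λ = 4, 2.
Eigenvectors: (1,-2) for λ=4, (0,-1) for λ=2.
From the initial condition, c_1 = 4, c_2 = -8.
x_1(ln 3) = (4)(3^4)(1) + (-8)(3^2)(0) = 324.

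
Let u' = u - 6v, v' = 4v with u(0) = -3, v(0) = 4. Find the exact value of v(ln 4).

A = [[1,-6],[0,4]]; eigenvalues λ = 4, 1.
Eigenvectors: (-2,1) for λ=4, (-1,0) for λ=1.
From the initial condition, c_1 = 4, c_2 = -5.
v(ln 4) = (4)(4^4)(1) + (-5)(4^1)(0) = 1024.

1024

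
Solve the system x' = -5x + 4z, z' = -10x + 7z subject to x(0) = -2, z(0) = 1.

Coefficient matrix A = [[-5, 4], [-10, 7]].
Characteristic polynomial det(A - λI) = λ^2 - 2λ + 5 = 0.
Eigenvalues λ = 1 ± 2i (complex conjugate pair).
For λ=1+2i: an eigenvector is (1,1) - i(-1,-2) = (1 + i, 1 + 2i).
A real fundamental pair from Re and Im of e^((1+2i)t)v: X_1 = e^(t)(cos(2t)·(1,1) + sin(2t)·(-1,-2)), X_2 = e^(t)(sin(2t)·(1,1) - cos(2t)·(-1,-2)).
General solution: K_1X_1 + K_2X_2.
Applying x(0)=-2, z(0)=1 gives K_1=-5, K_2=3.

x(t) = 8e^(t)sin(2t) - 2e^(t)cos(2t), z(t) = 13e^(t)sin(2t) + e^(t)cos(2t)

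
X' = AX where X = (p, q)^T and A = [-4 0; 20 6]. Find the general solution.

p(t) = C_1e^(-4t), q(t) = -2C_1e^(-4t) - C_2e^(6t)

Coefficient matrix A = [[-4, 0], [20, 6]].
Characteristic polynomial det(A - λI) = λ^2 - 2λ - 24 = 0.
Eigenvalues λ = -4, 6.
For λ=-4: (A-λI) row 2 is [20, 10], so an eigenvector is (1, -2).
For λ=6: (A-λI) row 1 is [-10, 0], so an eigenvector is (0, -1).
General solution: C_1e^(-4t)(1,-2) + C_2e^(6t)(0,-1).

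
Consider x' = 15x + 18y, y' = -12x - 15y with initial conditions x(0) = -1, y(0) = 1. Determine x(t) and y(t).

Coefficient matrix A = [[15, 18], [-12, -15]].
Characteristic polynomial det(A - λI) = λ^2 - 9 = 0.
Eigenvalues λ = -3, 3.
For λ=-3: (A-λI) row 1 is [18, 18], so an eigenvector is (1, -1).
For λ=3: (A-λI) row 1 is [12, 18], so an eigenvector is (-3, 2).
General solution: C_1e^(-3t)(1,-1) + C_2e^(3t)(-3,2).
Applying x(0)=-1, y(0)=1 gives C_1=-1, C_2=0.

x(t) = -e^(-3t), y(t) = e^(-3t)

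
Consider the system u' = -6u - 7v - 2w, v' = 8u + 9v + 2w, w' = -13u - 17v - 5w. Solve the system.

u(t) = -K_1e^(-t) - K_2e^(2t) + K_3e^(-3t), v(t) = K_1e^(-t) + 2K_2e^(2t) - K_3e^(-3t), w(t) = -K_1e^(-t) - 3K_2e^(2t) + 2K_3e^(-3t)

Coefficient matrix A = [[-6, -7, -2], [8, 9, 2], [-13, -17, -5]].
det(A - λI) = 0 gives eigenvalues λ = -1, 2, -3.
For λ=-1: eigenvector (-1,1,-1).
For λ=2: eigenvector (-1,2,-3).
For λ=-3: eigenvector (1,-1,2).
General solution: K_1e^(-t)(-1,1,-1) + K_2e^(2t)(-1,2,-3) + K_3e^(-3t)(1,-1,2).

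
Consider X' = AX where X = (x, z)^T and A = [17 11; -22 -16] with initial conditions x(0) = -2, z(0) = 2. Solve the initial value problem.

Coefficient matrix A = [[17, 11], [-22, -16]].
Characteristic polynomial det(A - λI) = λ^2 - λ - 30 = 0.
Eigenvalues λ = 6, -5.
For λ=6: (A-λI) row 1 is [11, 11], so an eigenvector is (-1, 1).
For λ=-5: (A-λI) row 1 is [22, 11], so an eigenvector is (-1, 2).
General solution: K_1e^(6t)(-1,1) + K_2e^(-5t)(-1,2).
Applying x(0)=-2, z(0)=2 gives K_1=2, K_2=0.

x(t) = -2e^(6t), z(t) = 2e^(6t)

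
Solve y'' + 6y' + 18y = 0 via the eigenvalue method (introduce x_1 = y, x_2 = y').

Let x_1 = y, x_2 = y'. Then x_1' = x_2 and x_2' = -18x_1 - 6x_2.
A = [[0,1],[-18,-6]]; det(A-λI) = λ^2 + 6λ + 18.
Eigenvalues λ = -3 ± 3i.

y(t) = c_1e^(-3t)cos(3t) + c_2e^(-3t)sin(3t)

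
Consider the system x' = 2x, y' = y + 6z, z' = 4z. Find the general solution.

x(t) = K_3e^(2t), y(t) = 2K_1e^(4t) + K_2e^(t), z(t) = K_1e^(4t)

Coefficient matrix A = [[2, 0, 0], [0, 1, 6], [0, 0, 4]].
det(A - λI) = 0 gives eigenvalues λ = 4, 1, 2.
For λ=4: eigenvector (0,2,1).
For λ=1: eigenvector (0,1,0).
For λ=2: eigenvector (1,0,0).
General solution: K_1e^(4t)(0,2,1) + K_2e^(t)(0,1,0) + K_3e^(2t)(1,0,0).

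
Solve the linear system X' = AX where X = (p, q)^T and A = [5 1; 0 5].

p(t) = K_1e^(5t) + K_2te^(5t) - 3K_2e^(5t), q(t) = K_2e^(5t)

Coefficient matrix A = [[5, 1], [0, 5]].
Characteristic polynomial det(A - λI) = λ^2 - 10λ + 25 = 0.
Single eigenvalue λ = 5 with algebraic multiplicity 2.
Eigenvector v = (1,0); generalized eigenvector w with (A-λI)w=v is (-3,1).
General solution: e^(5t)[K_1·v + K_2·(t·v + w)].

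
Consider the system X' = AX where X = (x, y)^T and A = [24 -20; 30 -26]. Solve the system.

x(t) = -C_1e^(4t) - 2C_2e^(-6t), y(t) = -C_1e^(4t) - 3C_2e^(-6t)

Coefficient matrix A = [[24, -20], [30, -26]].
Characteristic polynomial det(A - λI) = λ^2 + 2λ - 24 = 0.
Eigenvalues λ = 4, -6.
For λ=4: (A-λI) row 1 is [20, -20], so an eigenvector is (-1, -1).
For λ=-6: (A-λI) row 1 is [30, -20], so an eigenvector is (-2, -3).
General solution: C_1e^(4t)(-1,-1) + C_2e^(-6t)(-2,-3).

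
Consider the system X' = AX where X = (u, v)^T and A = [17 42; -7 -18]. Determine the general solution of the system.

u(t) = -2C_1e^(-4t) + 3C_2e^(3t), v(t) = C_1e^(-4t) - C_2e^(3t)

Coefficient matrix A = [[17, 42], [-7, -18]].
Characteristic polynomial det(A - λI) = λ^2 + λ - 12 = 0.
Eigenvalues λ = -4, 3.
For λ=-4: (A-λI) row 1 is [21, 42], so an eigenvector is (-2, 1).
For λ=3: (A-λI) row 1 is [14, 42], so an eigenvector is (3, -1).
General solution: C_1e^(-4t)(-2,1) + C_2e^(3t)(3,-1).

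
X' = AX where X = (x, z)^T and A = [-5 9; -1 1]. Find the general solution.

Coefficient matrix A = [[-5, 9], [-1, 1]].
Characteristic polynomial det(A - λI) = λ^2 + 4λ + 4 = 0.
Single eigenvalue λ = -2 with algebraic multiplicity 2.
Eigenvector v = (3,1); generalized eigenvector w with (A-λI)w=v is (2,1).
General solution: e^(-2t)[C_1·v + C_2·(t·v + w)].

x(t) = 3C_1e^(-2t) + 3C_2te^(-2t) + 2C_2e^(-2t), z(t) = C_1e^(-2t) + C_2te^(-2t) + C_2e^(-2t)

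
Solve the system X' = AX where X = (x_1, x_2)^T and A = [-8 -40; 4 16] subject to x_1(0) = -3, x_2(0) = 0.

x_1(t) = 9e^(4t)sin(4t) - 3e^(4t)cos(4t), x_2(t) = -3e^(4t)sin(4t)

Coefficient matrix A = [[-8, -40], [4, 16]].
Characteristic polynomial det(A - λI) = λ^2 - 8λ + 32 = 0.
Eigenvalues λ = 4 ± 4i (complex conjugate pair).
For λ=4+4i: an eigenvector is (-3,1) - i(-1,0) = (-3 + i, 1).
A real fundamental pair from Re and Im of e^((4+4i)t)v: X_1 = e^(4t)(cos(4t)·(-3,1) + sin(4t)·(-1,0)), X_2 = e^(4t)(sin(4t)·(-3,1) - cos(4t)·(-1,0)).
General solution: K_1X_1 + K_2X_2.
Applying x_1(0)=-3, x_2(0)=0 gives K_1=0, K_2=-3.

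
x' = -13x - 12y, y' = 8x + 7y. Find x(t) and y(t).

Coefficient matrix A = [[-13, -12], [8, 7]].
Characteristic polynomial det(A - λI) = λ^2 + 6λ + 5 = 0.
Eigenvalues λ = -1, -5.
For λ=-1: (A-λI) row 1 is [-12, -12], so an eigenvector is (1, -1).
For λ=-5: (A-λI) row 1 is [-8, -12], so an eigenvector is (3, -2).
General solution: C_1e^(-t)(1,-1) + C_2e^(-5t)(3,-2).

x(t) = C_1e^(-t) + 3C_2e^(-5t), y(t) = -C_1e^(-t) - 2C_2e^(-5t)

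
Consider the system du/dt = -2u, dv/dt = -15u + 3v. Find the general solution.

u(t) = -K_1e^(-2t), v(t) = -3K_1e^(-2t) + K_2e^(3t)

Coefficient matrix A = [[-2, 0], [-15, 3]].
Characteristic polynomial det(A - λI) = λ^2 - λ - 6 = 0.
Eigenvalues λ = -2, 3.
For λ=-2: (A-λI) row 2 is [-15, 5], so an eigenvector is (-1, -3).
For λ=3: (A-λI) row 1 is [-5, 0], so an eigenvector is (0, 1).
General solution: K_1e^(-2t)(-1,-3) + K_2e^(3t)(0,1).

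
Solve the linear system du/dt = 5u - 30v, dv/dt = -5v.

u(t) = K_1e^(5t) + 3K_2e^(-5t), v(t) = K_2e^(-5t)

Coefficient matrix A = [[5, -30], [0, -5]].
Characteristic polynomial det(A - λI) = λ^2 - 25 = 0.
Eigenvalues λ = 5, -5.
For λ=5: (A-λI) row 1 is [0, -30], so an eigenvector is (1, 0).
For λ=-5: (A-λI) row 1 is [10, -30], so an eigenvector is (3, 1).
General solution: K_1e^(5t)(1,0) + K_2e^(-5t)(3,1).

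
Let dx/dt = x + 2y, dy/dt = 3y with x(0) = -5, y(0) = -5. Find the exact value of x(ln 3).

A = [[1,2],[0,3]]; eigenvalues λ = 1, 3.
Eigenvectors: (1,0) for λ=1, (-1,-1) for λ=3.
From the initial condition, c_1 = 0, c_2 = 5.
x(ln 3) = (0)(3^1)(1) + (5)(3^3)(-1) = -135.

-135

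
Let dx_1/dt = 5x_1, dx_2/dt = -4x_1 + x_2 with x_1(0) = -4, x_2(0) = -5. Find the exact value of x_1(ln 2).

-128

A = [[5,0],[-4,1]]; eigenvalues λ = 1, 5.
Eigenvectors: (0,-1) for λ=1, (-1,1) for λ=5.
From the initial condition, c_1 = 9, c_2 = 4.
x_1(ln 2) = (9)(2^1)(0) + (4)(2^5)(-1) = -128.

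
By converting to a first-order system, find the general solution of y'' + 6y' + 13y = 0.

Let x_1 = y, x_2 = y'. Then x_1' = x_2 and x_2' = -13x_1 - 6x_2.
A = [[0,1],[-13,-6]]; det(A-λI) = λ^2 + 6λ + 13.
Eigenvalues λ = -3 ± 2i.

y(t) = C_1e^(-3t)cos(2t) + C_2e^(-3t)sin(2t)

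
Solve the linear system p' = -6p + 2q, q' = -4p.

Coefficient matrix A = [[-6, 2], [-4, 0]].
Characteristic polynomial det(A - λI) = λ^2 + 6λ + 8 = 0.
Eigenvalues λ = -2, -4.
For λ=-2: (A-λI) row 1 is [-4, 2], so an eigenvector is (1, 2).
For λ=-4: (A-λI) row 1 is [-2, 2], so an eigenvector is (-1, -1).
General solution: C_1e^(-2t)(1,2) + C_2e^(-4t)(-1,-1).

p(t) = C_1e^(-2t) - C_2e^(-4t), q(t) = 2C_1e^(-2t) - C_2e^(-4t)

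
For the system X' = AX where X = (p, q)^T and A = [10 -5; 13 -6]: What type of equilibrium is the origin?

A = [[10,-5],[13,-6]]; det(A-λI) = λ^2 - 4λ + 5.
λ = 2 ± i: positive real part.

unstable spiral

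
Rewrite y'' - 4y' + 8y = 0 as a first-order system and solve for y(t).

y(t) = c_1e^(2t)cos(2t) + c_2e^(2t)sin(2t)

Let x_1 = y, x_2 = y'. Then x_1' = x_2 and x_2' = -8x_1 + 4x_2.
A = [[0,1],[-8,4]]; det(A-λI) = λ^2 - 4λ + 8.
Eigenvalues λ = 2 ± 2i.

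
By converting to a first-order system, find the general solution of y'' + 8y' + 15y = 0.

Let x_1 = y, x_2 = y'. Then x_1' = x_2 and x_2' = -15x_1 - 8x_2.
A = [[0,1],[-15,-8]]; det(A-λI) = λ^2 + 8λ + 15.
Eigenvalues λ = -3, -5 with eigenvectors (1,-3), (1,-5).

y(t) = c_1e^(-3t) + c_2e^(-5t)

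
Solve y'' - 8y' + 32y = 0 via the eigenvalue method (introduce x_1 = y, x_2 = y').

Let x_1 = y, x_2 = y'. Then x_1' = x_2 and x_2' = -32x_1 + 8x_2.
A = [[0,1],[-32,8]]; det(A-λI) = λ^2 - 8λ + 32.
Eigenvalues λ = 4 ± 4i.

y(t) = K_1e^(4t)cos(4t) + K_2e^(4t)sin(4t)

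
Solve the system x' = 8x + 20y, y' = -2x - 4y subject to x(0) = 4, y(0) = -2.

x(t) = -8e^(2t)sin(2t) + 4e^(2t)cos(2t), y(t) = 2e^(2t)sin(2t) - 2e^(2t)cos(2t)

Coefficient matrix A = [[8, 20], [-2, -4]].
Characteristic polynomial det(A - λI) = λ^2 - 4λ + 8 = 0.
Eigenvalues λ = 2 ± 2i (complex conjugate pair).
For λ=2+2i: an eigenvector is (-1,0) - i(-3,1) = (-1 + 3i, 0 - i).
A real fundamental pair from Re and Im of e^((2+2i)t)v: X_1 = e^(2t)(cos(2t)·(-1,0) + sin(2t)·(-3,1)), X_2 = e^(2t)(sin(2t)·(-1,0) - cos(2t)·(-3,1)).
General solution: c_1X_1 + c_2X_2.
Applying x(0)=4, y(0)=-2 gives c_1=2, c_2=2.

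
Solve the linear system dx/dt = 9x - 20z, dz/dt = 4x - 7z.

Coefficient matrix A = [[9, -20], [4, -7]].
Characteristic polynomial det(A - λI) = λ^2 - 2λ + 17 = 0.
Eigenvalues λ = 1 ± 4i (complex conjugate pair).
For λ=1+4i: an eigenvector is (1,0) - i(2,1) = (1 - 2i, 0 - i).
A real fundamental pair from Re and Im of e^((1+4i)t)v: X_1 = e^(t)(cos(4t)·(1,0) + sin(4t)·(2,1)), X_2 = e^(t)(sin(4t)·(1,0) - cos(4t)·(2,1)).
General solution: c_1X_1 + c_2X_2.

x(t) = 2c_1e^(t)sin(4t) + c_1e^(t)cos(4t) + c_2e^(t)sin(4t) - 2c_2e^(t)cos(4t), z(t) = c_1e^(t)sin(4t) - c_2e^(t)cos(4t)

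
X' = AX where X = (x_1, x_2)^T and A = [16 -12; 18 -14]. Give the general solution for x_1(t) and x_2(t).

x_1(t) = 2K_1e^(-2t) - K_2e^(4t), x_2(t) = 3K_1e^(-2t) - K_2e^(4t)

Coefficient matrix A = [[16, -12], [18, -14]].
Characteristic polynomial det(A - λI) = λ^2 - 2λ - 8 = 0.
Eigenvalues λ = -2, 4.
For λ=-2: (A-λI) row 1 is [18, -12], so an eigenvector is (2, 3).
For λ=4: (A-λI) row 1 is [12, -12], so an eigenvector is (-1, -1).
General solution: K_1e^(-2t)(2,3) + K_2e^(4t)(-1,-1).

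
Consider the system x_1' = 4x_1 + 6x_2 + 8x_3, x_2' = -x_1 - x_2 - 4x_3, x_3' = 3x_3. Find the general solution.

x_1(t) = -2C_1e^(t) + 3C_2e^(2t) + 4C_3e^(3t), x_2(t) = C_1e^(t) - C_2e^(2t) - 2C_3e^(3t), x_3(t) = C_3e^(3t)

Coefficient matrix A = [[4, 6, 8], [-1, -1, -4], [0, 0, 3]].
det(A - λI) = 0 gives eigenvalues λ = 1, 2, 3.
For λ=1: eigenvector (-2,1,0).
For λ=2: eigenvector (3,-1,0).
For λ=3: eigenvector (4,-2,1).
General solution: C_1e^(t)(-2,1,0) + C_2e^(2t)(3,-1,0) + C_3e^(3t)(4,-2,1).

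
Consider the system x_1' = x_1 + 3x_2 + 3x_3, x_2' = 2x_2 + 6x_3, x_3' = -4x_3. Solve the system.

Coefficient matrix A = [[1, 3, 3], [0, 2, 6], [0, 0, -4]].
det(A - λI) = 0 gives eigenvalues λ = -4, 2, 1.
For λ=-4: eigenvector (0,-1,1).
For λ=2: eigenvector (3,1,0).
For λ=1: eigenvector (1,0,0).
General solution: K_1e^(-4t)(0,-1,1) + K_2e^(2t)(3,1,0) + K_3e^(t)(1,0,0).

x_1(t) = 3K_2e^(2t) + K_3e^(t), x_2(t) = -K_1e^(-4t) + K_2e^(2t), x_3(t) = K_1e^(-4t)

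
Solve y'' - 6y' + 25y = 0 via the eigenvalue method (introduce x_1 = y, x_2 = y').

y(t) = K_1e^(3t)cos(4t) + K_2e^(3t)sin(4t)

Let x_1 = y, x_2 = y'. Then x_1' = x_2 and x_2' = -25x_1 + 6x_2.
A = [[0,1],[-25,6]]; det(A-λI) = λ^2 - 6λ + 25.
Eigenvalues λ = 3 ± 4i.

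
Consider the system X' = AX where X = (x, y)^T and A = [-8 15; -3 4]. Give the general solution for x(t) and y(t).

Coefficient matrix A = [[-8, 15], [-3, 4]].
Characteristic polynomial det(A - λI) = λ^2 + 4λ + 13 = 0.
Eigenvalues λ = -2 ± 3i (complex conjugate pair).
For λ=-2+3i: an eigenvector is (1,0) - i(-2,-1) = (1 + 2i, 0 + i).
A real fundamental pair from Re and Im of e^((-2+3i)t)v: X_1 = e^(-2t)(cos(3t)·(1,0) + sin(3t)·(-2,-1)), X_2 = e^(-2t)(sin(3t)·(1,0) - cos(3t)·(-2,-1)).
General solution: K_1X_1 + K_2X_2.

x(t) = -2K_1e^(-2t)sin(3t) + K_1e^(-2t)cos(3t) + K_2e^(-2t)sin(3t) + 2K_2e^(-2t)cos(3t), y(t) = -K_1e^(-2t)sin(3t) + K_2e^(-2t)cos(3t)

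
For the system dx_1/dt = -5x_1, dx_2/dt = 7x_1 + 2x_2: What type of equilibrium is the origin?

saddle

A = [[-5,0],[7,2]]; det(A-λI) = λ^2 + 3λ - 10.
λ = 2, -5: opposite signs.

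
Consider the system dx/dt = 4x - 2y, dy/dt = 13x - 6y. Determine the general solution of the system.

Coefficient matrix A = [[4, -2], [13, -6]].
Characteristic polynomial det(A - λI) = λ^2 + 2λ + 2 = 0.
Eigenvalues λ = -1 ± i (complex conjugate pair).
For λ=-1+i: an eigenvector is (1,3) - i(-1,-2) = (1 + i, 3 + 2i).
A real fundamental pair from Re and Im of e^((-1+i)t)v: X_1 = e^(-t)(cos(t)·(1,3) + sin(t)·(-1,-2)), X_2 = e^(-t)(sin(t)·(1,3) - cos(t)·(-1,-2)).
General solution: K_1X_1 + K_2X_2.

x(t) = -K_1e^(-t)sin(t) + K_1e^(-t)cos(t) + K_2e^(-t)sin(t) + K_2e^(-t)cos(t), y(t) = -2K_1e^(-t)sin(t) + 3K_1e^(-t)cos(t) + 3K_2e^(-t)sin(t) + 2K_2e^(-t)cos(t)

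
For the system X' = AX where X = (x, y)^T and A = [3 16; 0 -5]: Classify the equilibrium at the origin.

A = [[3,16],[0,-5]]; det(A-λI) = λ^2 + 2λ - 15.
λ = -5, 3: opposite signs.

saddle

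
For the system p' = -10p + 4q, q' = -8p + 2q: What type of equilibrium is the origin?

stable node

A = [[-10,4],[-8,2]]; det(A-λI) = λ^2 + 8λ + 12.
λ = -2, -6: both negative.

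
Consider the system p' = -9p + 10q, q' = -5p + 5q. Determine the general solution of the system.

p(t) = c_1e^(-2t)sin(t) - 3c_1e^(-2t)cos(t) - 3c_2e^(-2t)sin(t) - c_2e^(-2t)cos(t), q(t) = c_1e^(-2t)sin(t) - 2c_1e^(-2t)cos(t) - 2c_2e^(-2t)sin(t) - c_2e^(-2t)cos(t)

Coefficient matrix A = [[-9, 10], [-5, 5]].
Characteristic polynomial det(A - λI) = λ^2 + 4λ + 5 = 0.
Eigenvalues λ = -2 ± i (complex conjugate pair).
For λ=-2+i: an eigenvector is (-3,-2) - i(1,1) = (-3 - i, -2 - i).
A real fundamental pair from Re and Im of e^((-2+i)t)v: X_1 = e^(-2t)(cos(t)·(-3,-2) + sin(t)·(1,1)), X_2 = e^(-2t)(sin(t)·(-3,-2) - cos(t)·(1,1)).
General solution: c_1X_1 + c_2X_2.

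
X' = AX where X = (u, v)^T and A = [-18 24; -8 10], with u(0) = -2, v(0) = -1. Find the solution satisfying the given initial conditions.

Coefficient matrix A = [[-18, 24], [-8, 10]].
Characteristic polynomial det(A - λI) = λ^2 + 8λ + 12 = 0.
Eigenvalues λ = -6, -2.
For λ=-6: (A-λI) row 1 is [-12, 24], so an eigenvector is (-2, -1).
For λ=-2: (A-λI) row 1 is [-16, 24], so an eigenvector is (3, 2).
General solution: K_1e^(-6t)(-2,-1) + K_2e^(-2t)(3,2).
Applying u(0)=-2, v(0)=-1 gives K_1=1, K_2=0.

u(t) = -2e^(-6t), v(t) = -e^(-6t)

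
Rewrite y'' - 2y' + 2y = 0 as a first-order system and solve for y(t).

y(t) = c_1e^(t)cos(t) + c_2e^(t)sin(t)

Let x_1 = y, x_2 = y'. Then x_1' = x_2 and x_2' = -2x_1 + 2x_2.
A = [[0,1],[-2,2]]; det(A-λI) = λ^2 - 2λ + 2.
Eigenvalues λ = 1 ± i.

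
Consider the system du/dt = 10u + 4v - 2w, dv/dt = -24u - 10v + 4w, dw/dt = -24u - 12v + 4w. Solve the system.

Coefficient matrix A = [[10, 4, -2], [-24, -10, 4], [-24, -12, 4]].
det(A - λI) = 0 gives eigenvalues λ = -2, 4, 2.
For λ=-2: eigenvector (0,1,2).
For λ=4: eigenvector (1,-2,-1).
For λ=2: eigenvector (1,-2,0).
General solution: C_1e^(-2t)(0,1,2) + C_2e^(4t)(1,-2,-1) + C_3e^(2t)(1,-2,0).

u(t) = C_2e^(4t) + C_3e^(2t), v(t) = C_1e^(-2t) - 2C_2e^(4t) - 2C_3e^(2t), w(t) = 2C_1e^(-2t) - C_2e^(4t)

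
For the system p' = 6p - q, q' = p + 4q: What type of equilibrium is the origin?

unstable improper node

A = [[6,-1],[1,4]]; det(A-λI) = λ^2 - 10λ + 25.
repeated λ = 5 with a single eigenvector.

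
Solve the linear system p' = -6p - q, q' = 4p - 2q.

Coefficient matrix A = [[-6, -1], [4, -2]].
Characteristic polynomial det(A - λI) = λ^2 + 8λ + 16 = 0.
Single eigenvalue λ = -4 with algebraic multiplicity 2.
Eigenvector v = (-1,2); generalized eigenvector w with (A-λI)w=v is (-1,3).
General solution: e^(-4t)[c_1·v + c_2·(t·v + w)].

p(t) = -c_1e^(-4t) - c_2te^(-4t) - c_2e^(-4t), q(t) = 2c_1e^(-4t) + 2c_2te^(-4t) + 3c_2e^(-4t)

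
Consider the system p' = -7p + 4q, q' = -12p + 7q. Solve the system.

Coefficient matrix A = [[-7, 4], [-12, 7]].
Characteristic polynomial det(A - λI) = λ^2 - 1 = 0.
Eigenvalues λ = 1, -1.
For λ=1: (A-λI) row 1 is [-8, 4], so an eigenvector is (1, 2).
For λ=-1: (A-λI) row 1 is [-6, 4], so an eigenvector is (-2, -3).
General solution: c_1e^(t)(1,2) + c_2e^(-t)(-2,-3).

p(t) = c_1e^(t) - 2c_2e^(-t), q(t) = 2c_1e^(t) - 3c_2e^(-t)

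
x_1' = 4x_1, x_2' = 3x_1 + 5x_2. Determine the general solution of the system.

Coefficient matrix A = [[4, 0], [3, 5]].
Characteristic polynomial det(A - λI) = λ^2 - 9λ + 20 = 0.
Eigenvalues λ = 5, 4.
For λ=5: (A-λI) row 1 is [-1, 0], so an eigenvector is (0, -1).
For λ=4: (A-λI) row 2 is [3, 1], so an eigenvector is (1, -3).
General solution: c_1e^(5t)(0,-1) + c_2e^(4t)(1,-3).

x_1(t) = c_2e^(4t), x_2(t) = -c_1e^(5t) - 3c_2e^(4t)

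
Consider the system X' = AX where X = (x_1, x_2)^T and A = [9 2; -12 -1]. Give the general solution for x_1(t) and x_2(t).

Coefficient matrix A = [[9, 2], [-12, -1]].
Characteristic polynomial det(A - λI) = λ^2 - 8λ + 15 = 0.
Eigenvalues λ = 3, 5.
For λ=3: (A-λI) row 1 is [6, 2], so an eigenvector is (-1, 3).
For λ=5: (A-λI) row 1 is [4, 2], so an eigenvector is (1, -2).
General solution: K_1e^(3t)(-1,3) + K_2e^(5t)(1,-2).

x_1(t) = -K_1e^(3t) + K_2e^(5t), x_2(t) = 3K_1e^(3t) - 2K_2e^(5t)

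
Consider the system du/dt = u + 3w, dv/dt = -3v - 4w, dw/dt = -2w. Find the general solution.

Coefficient matrix A = [[1, 0, 3], [0, -3, -4], [0, 0, -2]].
det(A - λI) = 0 gives eigenvalues λ = 1, -3, -2.
For λ=1: eigenvector (1,0,0).
For λ=-3: eigenvector (0,1,0).
For λ=-2: eigenvector (-1,-4,1).
General solution: K_1e^(t)(1,0,0) + K_2e^(-3t)(0,1,0) + K_3e^(-2t)(-1,-4,1).

u(t) = K_1e^(t) - K_3e^(-2t), v(t) = K_2e^(-3t) - 4K_3e^(-2t), w(t) = K_3e^(-2t)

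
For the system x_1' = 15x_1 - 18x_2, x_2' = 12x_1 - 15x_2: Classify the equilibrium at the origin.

A = [[15,-18],[12,-15]]; det(A-λI) = λ^2 - 9.
λ = 3, -3: opposite signs.

saddle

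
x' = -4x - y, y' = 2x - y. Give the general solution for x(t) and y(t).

Coefficient matrix A = [[-4, -1], [2, -1]].
Characteristic polynomial det(A - λI) = λ^2 + 5λ + 6 = 0.
Eigenvalues λ = -3, -2.
For λ=-3: (A-λI) row 1 is [-1, -1], so an eigenvector is (-1, 1).
For λ=-2: (A-λI) row 1 is [-2, -1], so an eigenvector is (-1, 2).
General solution: c_1e^(-3t)(-1,1) + c_2e^(-2t)(-1,2).

x(t) = -c_1e^(-3t) - c_2e^(-2t), y(t) = c_1e^(-3t) + 2c_2e^(-2t)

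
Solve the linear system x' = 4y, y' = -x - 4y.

x(t) = -2c_1e^(-2t) - 2c_2te^(-2t) - c_2e^(-2t), y(t) = c_1e^(-2t) + c_2te^(-2t)

Coefficient matrix A = [[0, 4], [-1, -4]].
Characteristic polynomial det(A - λI) = λ^2 + 4λ + 4 = 0.
Single eigenvalue λ = -2 with algebraic multiplicity 2.
Eigenvector v = (-2,1); generalized eigenvector w with (A-λI)w=v is (-1,0).
General solution: e^(-2t)[c_1·v + c_2·(t·v + w)].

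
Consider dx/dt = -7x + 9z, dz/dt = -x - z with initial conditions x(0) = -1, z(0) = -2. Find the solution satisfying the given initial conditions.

Coefficient matrix A = [[-7, 9], [-1, -1]].
Characteristic polynomial det(A - λI) = λ^2 + 8λ + 16 = 0.
Single eigenvalue λ = -4 with algebraic multiplicity 2.
Eigenvector v = (3,1); generalized eigenvector w with (A-λI)w=v is (2,1).
General solution: e^(-4t)[K_1·v + K_2·(t·v + w)].
Applying x(0)=-1, z(0)=-2 gives K_1=3, K_2=-5.

x(t) = -15te^(-4t) - e^(-4t), z(t) = -5te^(-4t) - 2e^(-4t)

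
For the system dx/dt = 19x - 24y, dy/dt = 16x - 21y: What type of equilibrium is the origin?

A = [[19,-24],[16,-21]]; det(A-λI) = λ^2 + 2λ - 15.
λ = 3, -5: opposite signs.

saddle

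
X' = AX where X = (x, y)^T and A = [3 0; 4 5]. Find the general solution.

Coefficient matrix A = [[3, 0], [4, 5]].
Characteristic polynomial det(A - λI) = λ^2 - 8λ + 15 = 0.
Eigenvalues λ = 5, 3.
For λ=5: (A-λI) row 1 is [-2, 0], so an eigenvector is (0, 1).
For λ=3: (A-λI) row 2 is [4, 2], so an eigenvector is (-1, 2).
General solution: C_1e^(5t)(0,1) + C_2e^(3t)(-1,2).

x(t) = -C_2e^(3t), y(t) = C_1e^(5t) + 2C_2e^(3t)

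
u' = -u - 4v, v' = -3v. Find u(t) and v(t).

u(t) = 2c_1e^(-3t) - c_2e^(-t), v(t) = c_1e^(-3t)

Coefficient matrix A = [[-1, -4], [0, -3]].
Characteristic polynomial det(A - λI) = λ^2 + 4λ + 3 = 0.
Eigenvalues λ = -3, -1.
For λ=-3: (A-λI) row 1 is [2, -4], so an eigenvector is (2, 1).
For λ=-1: (A-λI) row 1 is [0, -4], so an eigenvector is (-1, 0).
General solution: c_1e^(-3t)(2,1) + c_2e^(-t)(-1,0).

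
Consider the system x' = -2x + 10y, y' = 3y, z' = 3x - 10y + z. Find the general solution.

Coefficient matrix A = [[-2, 10, 0], [0, 3, 0], [3, -10, 1]].
det(A - λI) = 0 gives eigenvalues λ = 1, 3, -2.
For λ=1: eigenvector (0,0,1).
For λ=3: eigenvector (2,1,-2).
For λ=-2: eigenvector (-1,0,1).
General solution: c_1e^(t)(0,0,1) + c_2e^(3t)(2,1,-2) + c_3e^(-2t)(-1,0,1).

x(t) = 2c_2e^(3t) - c_3e^(-2t), y(t) = c_2e^(3t), z(t) = c_1e^(t) - 2c_2e^(3t) + c_3e^(-2t)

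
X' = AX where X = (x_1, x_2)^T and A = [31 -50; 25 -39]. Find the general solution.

x_1(t) = 3C_1e^(-4t)sin(5t) - C_1e^(-4t)cos(5t) - C_2e^(-4t)sin(5t) - 3C_2e^(-4t)cos(5t), x_2(t) = 2C_1e^(-4t)sin(5t) - C_1e^(-4t)cos(5t) - C_2e^(-4t)sin(5t) - 2C_2e^(-4t)cos(5t)

Coefficient matrix A = [[31, -50], [25, -39]].
Characteristic polynomial det(A - λI) = λ^2 + 8λ + 41 = 0.
Eigenvalues λ = -4 ± 5i (complex conjugate pair).
For λ=-4+5i: an eigenvector is (-1,-1) - i(3,2) = (-1 - 3i, -1 - 2i).
A real fundamental pair from Re and Im of e^((-4+5i)t)v: X_1 = e^(-4t)(cos(5t)·(-1,-1) + sin(5t)·(3,2)), X_2 = e^(-4t)(sin(5t)·(-1,-1) - cos(5t)·(3,2)).
General solution: C_1X_1 + C_2X_2.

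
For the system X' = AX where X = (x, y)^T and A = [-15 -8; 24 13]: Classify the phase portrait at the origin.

saddle

A = [[-15,-8],[24,13]]; det(A-λI) = λ^2 + 2λ - 3.
λ = -3, 1: opposite signs.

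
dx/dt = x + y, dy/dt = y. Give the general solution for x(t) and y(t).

x(t) = c_1e^(t) + c_2te^(t) - 3c_2e^(t), y(t) = c_2e^(t)

Coefficient matrix A = [[1, 1], [0, 1]].
Characteristic polynomial det(A - λI) = λ^2 - 2λ + 1 = 0.
Single eigenvalue λ = 1 with algebraic multiplicity 2.
Eigenvector v = (1,0); generalized eigenvector w with (A-λI)w=v is (-3,1).
General solution: e^(t)[c_1·v + c_2·(t·v + w)].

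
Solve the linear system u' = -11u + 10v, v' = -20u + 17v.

u(t) = 2K_1e^(3t)sin(2t) - K_1e^(3t)cos(2t) - K_2e^(3t)sin(2t) - 2K_2e^(3t)cos(2t), v(t) = 3K_1e^(3t)sin(2t) - K_1e^(3t)cos(2t) - K_2e^(3t)sin(2t) - 3K_2e^(3t)cos(2t)

Coefficient matrix A = [[-11, 10], [-20, 17]].
Characteristic polynomial det(A - λI) = λ^2 - 6λ + 13 = 0.
Eigenvalues λ = 3 ± 2i (complex conjugate pair).
For λ=3+2i: an eigenvector is (-1,-1) - i(2,3) = (-1 - 2i, -1 - 3i).
A real fundamental pair from Re and Im of e^((3+2i)t)v: X_1 = e^(3t)(cos(2t)·(-1,-1) + sin(2t)·(2,3)), X_2 = e^(3t)(sin(2t)·(-1,-1) - cos(2t)·(2,3)).
General solution: K_1X_1 + K_2X_2.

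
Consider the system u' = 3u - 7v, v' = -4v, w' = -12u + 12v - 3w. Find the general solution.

Coefficient matrix A = [[3, -7, 0], [0, -4, 0], [-12, 12, -3]].
det(A - λI) = 0 gives eigenvalues λ = -3, -4, 3.
For λ=-3: eigenvector (0,0,1).
For λ=-4: eigenvector (1,1,0).
For λ=3: eigenvector (1,0,-2).
General solution: C_1e^(-3t)(0,0,1) + C_2e^(-4t)(1,1,0) + C_3e^(3t)(1,0,-2).

u(t) = C_2e^(-4t) + C_3e^(3t), v(t) = C_2e^(-4t), w(t) = C_1e^(-3t) - 2C_3e^(3t)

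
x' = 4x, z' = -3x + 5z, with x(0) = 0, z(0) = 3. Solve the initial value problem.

x(t) = 0, z(t) = 3e^(5t)

Coefficient matrix A = [[4, 0], [-3, 5]].
Characteristic polynomial det(A - λI) = λ^2 - 9λ + 20 = 0.
Eigenvalues λ = 4, 5.
For λ=4: (A-λI) row 2 is [-3, 1], so an eigenvector is (1, 3).
For λ=5: (A-λI) row 1 is [-1, 0], so an eigenvector is (0, 1).
General solution: C_1e^(4t)(1,3) + C_2e^(5t)(0,1).
Applying x(0)=0, z(0)=3 gives C_1=0, C_2=3.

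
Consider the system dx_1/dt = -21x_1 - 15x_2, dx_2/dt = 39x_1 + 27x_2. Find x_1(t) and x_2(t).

x_1(t) = C_1e^(3t)sin(3t) - 2C_1e^(3t)cos(3t) - 2C_2e^(3t)sin(3t) - C_2e^(3t)cos(3t), x_2(t) = -2C_1e^(3t)sin(3t) + 3C_1e^(3t)cos(3t) + 3C_2e^(3t)sin(3t) + 2C_2e^(3t)cos(3t)

Coefficient matrix A = [[-21, -15], [39, 27]].
Characteristic polynomial det(A - λI) = λ^2 - 6λ + 18 = 0.
Eigenvalues λ = 3 ± 3i (complex conjugate pair).
For λ=3+3i: an eigenvector is (-2,3) - i(1,-2) = (-2 - i, 3 + 2i).
A real fundamental pair from Re and Im of e^((3+3i)t)v: X_1 = e^(3t)(cos(3t)·(-2,3) + sin(3t)·(1,-2)), X_2 = e^(3t)(sin(3t)·(-2,3) - cos(3t)·(1,-2)).
General solution: C_1X_1 + C_2X_2.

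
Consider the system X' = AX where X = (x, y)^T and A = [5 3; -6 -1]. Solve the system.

Coefficient matrix A = [[5, 3], [-6, -1]].
Characteristic polynomial det(A - λI) = λ^2 - 4λ + 13 = 0.
Eigenvalues λ = 2 ± 3i (complex conjugate pair).
For λ=2+3i: an eigenvector is (-1,1) - i(0,1) = (-1, 1 - i).
A real fundamental pair from Re and Im of e^((2+3i)t)v: X_1 = e^(2t)(cos(3t)·(-1,1) + sin(3t)·(0,1)), X_2 = e^(2t)(sin(3t)·(-1,1) - cos(3t)·(0,1)).
General solution: c_1X_1 + c_2X_2.

x(t) = -c_1e^(2t)cos(3t) - c_2e^(2t)sin(3t), y(t) = c_1e^(2t)sin(3t) + c_1e^(2t)cos(3t) + c_2e^(2t)sin(3t) - c_2e^(2t)cos(3t)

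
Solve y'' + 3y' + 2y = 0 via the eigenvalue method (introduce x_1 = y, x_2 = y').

Let x_1 = y, x_2 = y'. Then x_1' = x_2 and x_2' = -2x_1 - 3x_2.
A = [[0,1],[-2,-3]]; det(A-λI) = λ^2 + 3λ + 2.
Eigenvalues λ = -2, -1 with eigenvectors (1,-2), (1,-1).

y(t) = c_1e^(-2t) + c_2e^(-t)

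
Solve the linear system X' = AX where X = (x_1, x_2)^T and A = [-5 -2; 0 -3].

x_1(t) = -K_1e^(-3t) - K_2e^(-5t), x_2(t) = K_1e^(-3t)

Coefficient matrix A = [[-5, -2], [0, -3]].
Characteristic polynomial det(A - λI) = λ^2 + 8λ + 15 = 0.
Eigenvalues λ = -3, -5.
For λ=-3: (A-λI) row 1 is [-2, -2], so an eigenvector is (-1, 1).
For λ=-5: (A-λI) row 1 is [0, -2], so an eigenvector is (-1, 0).
General solution: K_1e^(-3t)(-1,1) + K_2e^(-5t)(-1,0).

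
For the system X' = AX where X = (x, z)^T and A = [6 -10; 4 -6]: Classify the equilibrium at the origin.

center

A = [[6,-10],[4,-6]]; det(A-λI) = λ^2 + 4.
λ = 0 ± 2i: zero real part.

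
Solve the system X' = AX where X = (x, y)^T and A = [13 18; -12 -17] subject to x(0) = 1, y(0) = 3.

Coefficient matrix A = [[13, 18], [-12, -17]].
Characteristic polynomial det(A - λI) = λ^2 + 4λ - 5 = 0.
Eigenvalues λ = 1, -5.
For λ=1: (A-λI) row 1 is [12, 18], so an eigenvector is (3, -2).
For λ=-5: (A-λI) row 1 is [18, 18], so an eigenvector is (-1, 1).
General solution: C_1e^(t)(3,-2) + C_2e^(-5t)(-1,1).
Applying x(0)=1, y(0)=3 gives C_1=4, C_2=11.

x(t) = 12e^(t) - 11e^(-5t), y(t) = -8e^(t) + 11e^(-5t)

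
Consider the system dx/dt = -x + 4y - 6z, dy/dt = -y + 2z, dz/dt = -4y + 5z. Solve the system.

x(t) = -K_1e^(t) + 2K_2e^(3t) + K_3e^(-t), y(t) = K_1e^(t) - K_2e^(3t), z(t) = K_1e^(t) - 2K_2e^(3t)

Coefficient matrix A = [[-1, 4, -6], [0, -1, 2], [0, -4, 5]].
det(A - λI) = 0 gives eigenvalues λ = 1, 3, -1.
For λ=1: eigenvector (-1,1,1).
For λ=3: eigenvector (2,-1,-2).
For λ=-1: eigenvector (1,0,0).
General solution: K_1e^(t)(-1,1,1) + K_2e^(3t)(2,-1,-2) + K_3e^(-t)(1,0,0).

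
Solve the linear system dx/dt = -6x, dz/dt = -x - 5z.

Coefficient matrix A = [[-6, 0], [-1, -5]].
Characteristic polynomial det(A - λI) = λ^2 + 11λ + 30 = 0.
Eigenvalues λ = -5, -6.
For λ=-5: (A-λI) row 1 is [-1, 0], so an eigenvector is (0, 1).
For λ=-6: (A-λI) row 2 is [-1, 1], so an eigenvector is (-1, -1).
General solution: c_1e^(-5t)(0,1) + c_2e^(-6t)(-1,-1).

x(t) = -c_2e^(-6t), z(t) = c_1e^(-5t) - c_2e^(-6t)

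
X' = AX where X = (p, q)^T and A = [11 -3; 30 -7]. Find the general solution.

Coefficient matrix A = [[11, -3], [30, -7]].
Characteristic polynomial det(A - λI) = λ^2 - 4λ + 13 = 0.
Eigenvalues λ = 2 ± 3i (complex conjugate pair).
For λ=2+3i: an eigenvector is (-1,-3) - i(0,-1) = (-1, -3 + i).
A real fundamental pair from Re and Im of e^((2+3i)t)v: X_1 = e^(2t)(cos(3t)·(-1,-3) + sin(3t)·(0,-1)), X_2 = e^(2t)(sin(3t)·(-1,-3) - cos(3t)·(0,-1)).
General solution: C_1X_1 + C_2X_2.

p(t) = -C_1e^(2t)cos(3t) - C_2e^(2t)sin(3t), q(t) = -C_1e^(2t)sin(3t) - 3C_1e^(2t)cos(3t) - 3C_2e^(2t)sin(3t) + C_2e^(2t)cos(3t)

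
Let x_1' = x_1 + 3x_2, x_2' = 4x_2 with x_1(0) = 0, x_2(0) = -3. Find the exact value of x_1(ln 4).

-756

A = [[1,3],[0,4]]; eigenvalues λ = 1, 4.
Eigenvectors: (-1,0) for λ=1, (1,1) for λ=4.
From the initial condition, c_1 = -3, c_2 = -3.
x_1(ln 4) = (-3)(4^1)(-1) + (-3)(4^4)(1) = -756.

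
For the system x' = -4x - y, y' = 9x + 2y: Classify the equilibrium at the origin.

stable improper node

A = [[-4,-1],[9,2]]; det(A-λI) = λ^2 + 2λ + 1.
repeated λ = -1 with a single eigenvector.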